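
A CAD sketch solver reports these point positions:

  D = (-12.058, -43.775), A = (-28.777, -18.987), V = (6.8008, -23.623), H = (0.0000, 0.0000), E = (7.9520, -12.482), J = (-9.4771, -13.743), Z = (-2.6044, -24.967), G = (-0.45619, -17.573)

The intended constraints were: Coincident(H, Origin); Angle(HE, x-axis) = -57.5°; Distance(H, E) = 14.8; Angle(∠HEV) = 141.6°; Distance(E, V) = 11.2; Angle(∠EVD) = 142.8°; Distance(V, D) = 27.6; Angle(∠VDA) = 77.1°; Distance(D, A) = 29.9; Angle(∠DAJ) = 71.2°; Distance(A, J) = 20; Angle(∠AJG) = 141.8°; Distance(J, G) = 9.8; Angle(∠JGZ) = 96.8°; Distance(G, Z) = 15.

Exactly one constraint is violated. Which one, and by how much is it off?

Distance(G, Z) = 15 — off by 7.30.

H = (0.00, 0.00) ✓; HE at -57.50° ✓; |HE| = 14.80 ✓; ∠HEV = 141.6° ✓; |EV| = 11.20 ✓; ∠EVD = 142.8° ✓; |VD| = 27.60 ✓; ∠VDA = 77.10° ✓; |DA| = 29.90 ✓; ∠DAJ = 71.20° ✓; |AJ| = 20.00 ✓; ∠AJG = 141.8° ✓; |JG| = 9.800 ✓; ∠JGZ = 96.80° ✓; |GZ| = 7.700 ✗.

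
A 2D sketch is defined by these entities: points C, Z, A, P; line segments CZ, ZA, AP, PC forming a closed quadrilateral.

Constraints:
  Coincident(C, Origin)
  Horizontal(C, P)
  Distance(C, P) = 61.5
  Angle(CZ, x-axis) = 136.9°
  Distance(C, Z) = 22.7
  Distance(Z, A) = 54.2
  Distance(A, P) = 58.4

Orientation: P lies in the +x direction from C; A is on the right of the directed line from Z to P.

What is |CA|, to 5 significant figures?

32.860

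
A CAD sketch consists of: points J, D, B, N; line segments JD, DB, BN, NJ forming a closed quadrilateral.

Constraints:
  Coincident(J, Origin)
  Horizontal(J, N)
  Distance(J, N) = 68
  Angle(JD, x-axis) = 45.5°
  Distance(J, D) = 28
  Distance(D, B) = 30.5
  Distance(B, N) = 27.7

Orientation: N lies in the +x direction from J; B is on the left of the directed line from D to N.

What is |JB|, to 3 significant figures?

54.4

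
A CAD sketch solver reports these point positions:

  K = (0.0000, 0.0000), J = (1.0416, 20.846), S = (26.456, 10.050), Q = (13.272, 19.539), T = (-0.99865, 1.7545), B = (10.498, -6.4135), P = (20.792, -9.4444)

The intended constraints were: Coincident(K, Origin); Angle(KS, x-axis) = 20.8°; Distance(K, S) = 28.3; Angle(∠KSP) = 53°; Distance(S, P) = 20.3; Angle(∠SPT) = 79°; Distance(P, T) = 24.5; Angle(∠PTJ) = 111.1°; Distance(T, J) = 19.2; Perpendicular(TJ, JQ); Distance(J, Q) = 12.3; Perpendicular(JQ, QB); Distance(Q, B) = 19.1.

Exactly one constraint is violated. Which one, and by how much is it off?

Distance(Q, B) = 19.1 — off by 7.00.

K = (0.00, 0.00) ✓; KS at 20.80° ✓; |KS| = 28.30 ✓; ∠KSP = 53.00° ✓; |SP| = 20.30 ✓; ∠SPT = 79.00° ✓; |PT| = 24.50 ✓; ∠PTJ = 111.1° ✓; |TJ| = 19.20 ✓; ∠(TJ, JQ) = 90.00° ✓; |JQ| = 12.30 ✓; ∠(JQ, QB) = 90.00° ✓; |QB| = 26.10 ✗.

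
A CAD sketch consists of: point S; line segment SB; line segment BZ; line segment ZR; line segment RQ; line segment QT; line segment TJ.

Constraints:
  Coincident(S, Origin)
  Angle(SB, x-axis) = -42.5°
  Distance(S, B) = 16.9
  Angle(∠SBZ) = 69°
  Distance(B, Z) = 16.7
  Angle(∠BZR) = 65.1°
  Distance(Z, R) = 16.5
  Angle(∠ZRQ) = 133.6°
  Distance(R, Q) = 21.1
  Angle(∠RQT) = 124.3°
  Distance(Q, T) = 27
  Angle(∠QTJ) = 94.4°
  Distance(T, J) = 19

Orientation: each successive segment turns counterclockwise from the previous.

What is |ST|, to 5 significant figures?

39.228

S is at the origin; SB runs at -42.5° with length 16.9, so B = (12.460, -11.417). ∠SBZ = 69.0° gives BZ at 68.500° from the x-axis; with |BZ| = 16.7, Z = (18.581, 4.1205). ∠BZR = 65.1° gives ZR at -176.60° from the x-axis; with |ZR| = 16.5, R = (2.1096, 3.1419). ∠ZRQ = 133.6° gives RQ at -130.20° from the x-axis; with |RQ| = 21.1, Q = (-11.510, -12.974). ∠RQT = 124.3° gives QT at -74.500° from the x-axis; with |QT| = 27.0, T = (-4.2941, -38.992). Then |ST| = |T − S| = 39.228.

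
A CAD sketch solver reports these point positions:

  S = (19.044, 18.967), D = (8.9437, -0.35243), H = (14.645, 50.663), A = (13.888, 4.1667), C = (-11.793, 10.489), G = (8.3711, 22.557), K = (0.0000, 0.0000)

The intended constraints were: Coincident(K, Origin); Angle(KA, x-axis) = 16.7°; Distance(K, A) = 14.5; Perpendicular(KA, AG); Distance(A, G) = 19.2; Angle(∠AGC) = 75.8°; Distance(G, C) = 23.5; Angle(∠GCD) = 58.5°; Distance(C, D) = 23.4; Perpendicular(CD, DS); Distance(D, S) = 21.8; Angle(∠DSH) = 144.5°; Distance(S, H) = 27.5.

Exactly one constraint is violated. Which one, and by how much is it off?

Distance(S, H) = 27.5 — off by 4.50.

K = (0.00, 0.00) ✓; KA at 16.70° ✓; |KA| = 14.50 ✓; ∠(KA, AG) = 90.00° ✓; |AG| = 19.20 ✓; ∠AGC = 75.80° ✓; |GC| = 23.50 ✓; ∠GCD = 58.50° ✓; |CD| = 23.40 ✓; ∠(CD, DS) = 90.00° ✓; |DS| = 21.80 ✓; ∠DSH = 144.5° ✓; |SH| = 32.00 ✗.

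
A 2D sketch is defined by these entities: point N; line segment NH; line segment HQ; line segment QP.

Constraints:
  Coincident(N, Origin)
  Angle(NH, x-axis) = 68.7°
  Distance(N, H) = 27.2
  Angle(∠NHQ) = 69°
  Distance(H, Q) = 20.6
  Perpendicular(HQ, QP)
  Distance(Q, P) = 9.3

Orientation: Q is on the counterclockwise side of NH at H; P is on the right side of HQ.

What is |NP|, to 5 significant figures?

36.351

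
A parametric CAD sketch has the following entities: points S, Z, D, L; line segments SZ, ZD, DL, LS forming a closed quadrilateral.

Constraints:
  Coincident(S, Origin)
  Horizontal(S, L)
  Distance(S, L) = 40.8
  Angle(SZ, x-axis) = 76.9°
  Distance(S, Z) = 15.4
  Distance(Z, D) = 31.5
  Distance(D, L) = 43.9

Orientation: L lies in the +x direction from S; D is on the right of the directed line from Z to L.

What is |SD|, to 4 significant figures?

16.31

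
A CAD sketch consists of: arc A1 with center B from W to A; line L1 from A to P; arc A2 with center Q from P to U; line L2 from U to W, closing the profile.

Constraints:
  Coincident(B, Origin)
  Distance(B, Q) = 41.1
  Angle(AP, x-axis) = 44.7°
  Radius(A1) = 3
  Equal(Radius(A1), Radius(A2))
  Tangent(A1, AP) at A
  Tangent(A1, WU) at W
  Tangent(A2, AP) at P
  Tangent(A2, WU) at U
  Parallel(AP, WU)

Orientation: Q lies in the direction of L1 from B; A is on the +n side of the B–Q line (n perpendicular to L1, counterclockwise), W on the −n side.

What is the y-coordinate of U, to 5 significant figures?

26.777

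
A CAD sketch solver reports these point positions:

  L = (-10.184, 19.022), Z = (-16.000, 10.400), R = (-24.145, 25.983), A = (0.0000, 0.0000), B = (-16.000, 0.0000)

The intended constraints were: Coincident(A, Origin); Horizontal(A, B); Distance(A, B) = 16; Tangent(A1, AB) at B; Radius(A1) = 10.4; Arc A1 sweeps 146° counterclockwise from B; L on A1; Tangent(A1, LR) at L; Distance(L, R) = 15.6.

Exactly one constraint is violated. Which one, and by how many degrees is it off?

Tangent(A1, LR) at L — off by 7.50°.

A = (0.00, 0.00) ✓; A.y = 0.00, B.y = 0.00 ✓; |AB| = 16.00 ✓; ∠(ZB, BA) = 90.00° ✓; |ZB| = 10.40 ✓; bearing(Z→L) − bearing(Z→B) = 146.0° ✓; |ZL| = 10.40 ✓; ∠(ZL, LR) = 82.50° ✗; |LR| = 15.60 ✓.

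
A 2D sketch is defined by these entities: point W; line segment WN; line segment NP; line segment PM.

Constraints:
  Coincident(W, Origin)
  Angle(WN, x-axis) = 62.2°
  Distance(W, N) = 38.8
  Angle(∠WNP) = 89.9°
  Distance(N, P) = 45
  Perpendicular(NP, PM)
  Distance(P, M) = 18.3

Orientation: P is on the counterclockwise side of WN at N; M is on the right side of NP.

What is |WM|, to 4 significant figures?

72.66

W is at the origin; WN runs at 62.2° with length 38.8, so N = 38.8·(cos 62.2°, sin 62.2°) = (18.10, 34.32). ∠WNP = 89.9°, so NP runs at 62.2° + (180° − 89.9°) = 152.3° from the x-axis; with |NP| = 45.0, P = N + 45.0·(cos 152.3°, sin 152.3°) = (-21.75, 55.24). NP ⟂ PM; with |PM| = 18.3 on the right of NP, M = P + 18.3·(0.4648, 0.8854) = (-13.24, 71.44). Then |WM| = |M − W| = 72.66.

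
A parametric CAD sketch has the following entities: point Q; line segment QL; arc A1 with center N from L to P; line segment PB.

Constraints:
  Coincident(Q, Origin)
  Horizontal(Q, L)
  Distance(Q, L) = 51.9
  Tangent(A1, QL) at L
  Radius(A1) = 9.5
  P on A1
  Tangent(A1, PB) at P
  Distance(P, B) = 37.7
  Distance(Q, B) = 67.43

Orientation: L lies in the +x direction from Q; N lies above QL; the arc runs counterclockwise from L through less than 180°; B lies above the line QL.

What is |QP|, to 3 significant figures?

62.1

Checks: |NP| = 9.500 ✓; ∠(NP, PB) = 90.00° ✓; |PB| = 37.70 ✓; |QB| = 67.43 ✓.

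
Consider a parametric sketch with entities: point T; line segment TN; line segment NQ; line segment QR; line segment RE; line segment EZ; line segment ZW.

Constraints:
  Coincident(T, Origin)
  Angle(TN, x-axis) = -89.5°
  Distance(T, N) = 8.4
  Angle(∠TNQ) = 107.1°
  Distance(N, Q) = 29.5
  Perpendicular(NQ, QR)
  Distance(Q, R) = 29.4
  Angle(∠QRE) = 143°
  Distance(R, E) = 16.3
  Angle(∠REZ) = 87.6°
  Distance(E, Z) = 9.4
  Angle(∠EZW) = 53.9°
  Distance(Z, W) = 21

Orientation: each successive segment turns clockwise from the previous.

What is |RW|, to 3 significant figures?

3.72

∠REZ = 87.6° gives EZ at -21.8° from the x-axis; with |EZ| = 9.4, Z = (-22.8, 22.6). ∠EZW = 53.9° gives ZW at -148° from the x-axis; with |ZW| = 21.0, W = (-40.6, 11.4). Then |RW| = |W − R| = 3.72.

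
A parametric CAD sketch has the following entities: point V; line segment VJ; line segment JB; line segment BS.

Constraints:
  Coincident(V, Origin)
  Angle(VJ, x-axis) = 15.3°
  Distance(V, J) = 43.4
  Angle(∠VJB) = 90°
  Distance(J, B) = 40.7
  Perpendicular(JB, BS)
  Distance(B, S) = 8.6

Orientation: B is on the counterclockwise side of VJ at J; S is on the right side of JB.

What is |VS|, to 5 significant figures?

66.034

∠VJB = 90.0°, so JB runs at 15.3° + (180° − 90.0°) = 105.30° from the x-axis; with |JB| = 40.7, B = J + 40.7·(cos 105.30°, sin 105.30°) = (31.122, 50.710). JB ⟂ BS; with |BS| = 8.6 on the right of JB, S = B + 8.6·(0.96456, 0.26387) = (39.417, 52.979). Then |VS| = |S − V| = 66.034.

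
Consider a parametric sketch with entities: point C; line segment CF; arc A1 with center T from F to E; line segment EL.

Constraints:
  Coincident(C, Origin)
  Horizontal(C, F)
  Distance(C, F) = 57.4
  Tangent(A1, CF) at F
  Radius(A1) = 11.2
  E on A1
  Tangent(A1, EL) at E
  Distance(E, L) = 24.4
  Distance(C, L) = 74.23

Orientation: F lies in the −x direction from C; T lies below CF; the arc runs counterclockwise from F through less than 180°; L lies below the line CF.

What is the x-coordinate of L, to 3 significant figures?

-64.3

Checks: |TE| = 11.20 ✓; ∠(TE, EL) = 90.00° ✓; |EL| = 24.40 ✓; |CL| = 74.23 ✓.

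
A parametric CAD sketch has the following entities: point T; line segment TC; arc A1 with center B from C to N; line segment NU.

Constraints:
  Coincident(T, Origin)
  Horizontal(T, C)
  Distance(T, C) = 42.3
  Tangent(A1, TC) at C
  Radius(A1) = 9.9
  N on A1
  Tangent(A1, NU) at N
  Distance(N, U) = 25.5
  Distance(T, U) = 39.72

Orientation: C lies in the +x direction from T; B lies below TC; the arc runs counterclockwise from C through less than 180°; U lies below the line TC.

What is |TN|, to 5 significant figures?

33.596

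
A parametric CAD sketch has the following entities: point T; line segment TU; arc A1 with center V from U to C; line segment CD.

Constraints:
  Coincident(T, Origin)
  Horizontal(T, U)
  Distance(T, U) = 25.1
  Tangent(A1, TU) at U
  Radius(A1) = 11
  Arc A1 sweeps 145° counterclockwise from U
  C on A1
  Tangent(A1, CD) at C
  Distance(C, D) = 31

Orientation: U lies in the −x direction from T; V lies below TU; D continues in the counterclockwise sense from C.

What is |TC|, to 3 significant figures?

37.2

T is at the origin; T and U share the same y with |TU| = 25.1 and U on the −x side, so U = (-25.1, 0.00). Since A1 is tangent to TU there, VU ⟂ TU, so V = U + (0, -11) = (-25.1, -11.0). On A1, U sits at bearing 90° from V; a 145° counterclockwise sweep puts C at bearing 235°, so C = V + 11.0·(cos 235°, sin 235°) = (-31.4, -20.0). Then |TC| = |C − T| = 37.2.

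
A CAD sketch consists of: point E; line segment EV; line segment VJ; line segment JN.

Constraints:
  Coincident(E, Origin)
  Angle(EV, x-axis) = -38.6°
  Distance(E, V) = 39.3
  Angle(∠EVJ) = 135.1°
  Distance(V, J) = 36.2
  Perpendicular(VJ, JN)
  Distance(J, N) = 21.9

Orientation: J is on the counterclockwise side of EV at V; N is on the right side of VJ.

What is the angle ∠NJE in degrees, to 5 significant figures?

113.42°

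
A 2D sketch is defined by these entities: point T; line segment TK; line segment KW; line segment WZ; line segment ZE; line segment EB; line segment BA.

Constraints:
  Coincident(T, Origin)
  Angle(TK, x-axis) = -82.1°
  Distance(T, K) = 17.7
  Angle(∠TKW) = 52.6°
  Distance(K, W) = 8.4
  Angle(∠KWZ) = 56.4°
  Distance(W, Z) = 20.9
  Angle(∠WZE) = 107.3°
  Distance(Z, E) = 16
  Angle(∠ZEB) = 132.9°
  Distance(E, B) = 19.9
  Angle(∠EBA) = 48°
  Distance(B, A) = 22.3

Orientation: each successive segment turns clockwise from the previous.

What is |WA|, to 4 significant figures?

14.37

T is at the origin; TK runs at -82.1° with length 17.7, so K = (2.433, -17.53). ∠TKW = 52.6° gives KW at 150.5° from the x-axis; with |KW| = 8.4, W = (-4.878, -13.40). ∠KWZ = 56.4° gives WZ at 26.90° from the x-axis; with |WZ| = 20.9, Z = (13.76, -3.940). ∠WZE = 107.3° gives ZE at -45.80° from the x-axis; with |ZE| = 16.0, E = (24.91, -15.41). ∠ZEB = 132.9° gives EB at -92.90° from the x-axis; with |EB| = 19.9, B = (23.91, -35.28). ∠EBA = 48.0° gives BA at 135.1° from the x-axis; with |BA| = 22.3, A = (8.112, -19.54). Then |WA| = |A − W| = 14.37.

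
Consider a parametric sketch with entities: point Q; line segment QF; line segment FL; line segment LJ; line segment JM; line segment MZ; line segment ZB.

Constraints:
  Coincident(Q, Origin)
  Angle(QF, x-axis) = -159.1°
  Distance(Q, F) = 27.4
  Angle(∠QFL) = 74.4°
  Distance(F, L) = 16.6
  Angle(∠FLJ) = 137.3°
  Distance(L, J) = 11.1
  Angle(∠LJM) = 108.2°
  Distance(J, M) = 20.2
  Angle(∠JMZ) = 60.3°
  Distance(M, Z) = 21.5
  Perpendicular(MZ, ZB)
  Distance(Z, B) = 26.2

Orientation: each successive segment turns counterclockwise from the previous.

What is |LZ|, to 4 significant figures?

15.35

Q is at the origin; QF runs at -159.1° with length 27.4, so F = (-25.60, -9.775). ∠QFL = 74.4° gives FL at -53.50° from the x-axis; with |FL| = 16.6, L = (-15.72, -23.12). ∠FLJ = 137.3° gives LJ at -10.80° from the x-axis; with |LJ| = 11.1, J = (-4.820, -25.20). ∠LJM = 108.2° gives JM at 61.00° from the x-axis; with |JM| = 20.2, M = (4.973, -7.531). ∠JMZ = 60.3° gives MZ at -179.3° from the x-axis; with |MZ| = 21.5, Z = (-16.52, -7.794). Then |LZ| = |Z − L| = 15.35.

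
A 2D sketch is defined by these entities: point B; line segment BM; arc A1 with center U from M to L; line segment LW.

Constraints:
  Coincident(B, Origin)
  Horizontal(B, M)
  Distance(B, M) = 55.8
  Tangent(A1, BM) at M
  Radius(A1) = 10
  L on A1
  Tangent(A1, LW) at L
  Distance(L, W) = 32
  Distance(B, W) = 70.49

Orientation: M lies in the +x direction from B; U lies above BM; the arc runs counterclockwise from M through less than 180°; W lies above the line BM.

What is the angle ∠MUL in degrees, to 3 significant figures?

108°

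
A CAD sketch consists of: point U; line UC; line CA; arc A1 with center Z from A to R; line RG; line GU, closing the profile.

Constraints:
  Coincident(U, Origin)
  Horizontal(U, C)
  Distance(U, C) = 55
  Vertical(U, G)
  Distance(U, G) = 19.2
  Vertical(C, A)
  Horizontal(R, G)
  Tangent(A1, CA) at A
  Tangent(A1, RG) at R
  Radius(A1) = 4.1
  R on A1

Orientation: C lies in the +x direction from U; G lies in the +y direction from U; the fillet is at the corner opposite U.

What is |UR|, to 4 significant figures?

54.40

The virtual corner opposite U is at (55.00, 19.20). Since A1 is tangent to CA there, ZA ⟂ CA and tangency of A1 to RG means the radius ZR is perpendicular to RG, with radius 4.1, so the center Z sits 4.1 in from both sides at Z = (50.90, 15.10). That places the tangent points at A = (55.00, 15.10) on CA and R = (50.90, 19.20) on RG. Then |UR| = |R − U| = 54.40.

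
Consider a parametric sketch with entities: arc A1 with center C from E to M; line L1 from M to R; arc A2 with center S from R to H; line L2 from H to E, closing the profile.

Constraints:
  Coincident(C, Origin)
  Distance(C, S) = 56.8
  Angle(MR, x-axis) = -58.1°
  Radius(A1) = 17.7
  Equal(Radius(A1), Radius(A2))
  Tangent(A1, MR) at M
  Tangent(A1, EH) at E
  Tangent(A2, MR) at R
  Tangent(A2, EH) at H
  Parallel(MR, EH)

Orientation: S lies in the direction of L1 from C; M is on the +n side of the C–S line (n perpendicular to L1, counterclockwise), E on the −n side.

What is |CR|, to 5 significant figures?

59.494

The slot axis is L1's direction at -58.1°, so u = (cos -58.1°, sin -58.1°) = (0.52844, -0.84897) and n = (−sin -58.1°, cos -58.1°) = (0.84897, 0.52844). C is at the origin and S lies 56.8 along u from C, so S = 56.8·u = (30.015, -48.222). Tangency of A1 to both parallel lines with radius 17.7 puts M and E at C ± 17.7·n: M = (15.027, 9.3534), E = (-15.027, -9.3534). Equal radii place R and H the same way about S: R = S + 17.7·n = (45.042, -38.868), H = S − 17.7·n = (14.988, -57.575). Then |CR| = |R − C| = 59.494.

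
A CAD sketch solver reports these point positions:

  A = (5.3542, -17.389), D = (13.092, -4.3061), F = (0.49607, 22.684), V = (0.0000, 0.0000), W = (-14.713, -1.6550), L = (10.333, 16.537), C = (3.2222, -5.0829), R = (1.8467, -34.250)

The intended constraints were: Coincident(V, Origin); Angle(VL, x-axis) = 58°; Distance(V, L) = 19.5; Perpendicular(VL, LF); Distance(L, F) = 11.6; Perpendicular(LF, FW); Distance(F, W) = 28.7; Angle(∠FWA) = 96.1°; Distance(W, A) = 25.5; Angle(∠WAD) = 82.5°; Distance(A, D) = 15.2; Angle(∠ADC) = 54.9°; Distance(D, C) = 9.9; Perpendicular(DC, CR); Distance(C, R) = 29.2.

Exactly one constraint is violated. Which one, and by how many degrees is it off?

Perpendicular(DC, CR) — off by 7.20°.

V = (0.00, 0.00) ✓; VL at 58.00° ✓; |VL| = 19.50 ✓; ∠(VL, LF) = 90.00° ✓; |LF| = 11.60 ✓; ∠(LF, FW) = 90.00° ✓; |FW| = 28.70 ✓; ∠FWA = 96.10° ✓; |WA| = 25.50 ✓; ∠WAD = 82.50° ✓; |AD| = 15.20 ✓; ∠ADC = 54.90° ✓; |DC| = 9.900 ✓; ∠(DC, CR) = 82.80° ✗; |CR| = 29.20 ✓.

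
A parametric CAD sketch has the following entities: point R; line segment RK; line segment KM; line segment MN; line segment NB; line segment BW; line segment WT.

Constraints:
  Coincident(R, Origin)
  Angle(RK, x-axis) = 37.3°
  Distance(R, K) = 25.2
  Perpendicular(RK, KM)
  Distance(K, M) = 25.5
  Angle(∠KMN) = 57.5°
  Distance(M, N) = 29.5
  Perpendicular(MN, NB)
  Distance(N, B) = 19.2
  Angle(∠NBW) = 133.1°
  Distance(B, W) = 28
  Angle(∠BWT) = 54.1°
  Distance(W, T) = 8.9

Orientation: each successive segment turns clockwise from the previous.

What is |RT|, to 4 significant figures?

34.55

R is at the origin; RK runs at 37.3° with length 25.2, so K = (20.05, 15.27). The perpendicularity gives KM at right angles to RK, so KM runs at -52.70°; with |KM| = 25.5, M = (35.50, -5.014). ∠KMN = 57.5° gives MN at -175.2° from the x-axis; with |MN| = 29.5, N = (6.102, -7.482). The perpendicularity gives NB at right angles to MN, so NB runs at 94.80°; with |NB| = 19.2, B = (4.495, 11.65). ∠NBW = 133.1° gives BW at 47.90° from the x-axis; with |BW| = 28.0, W = (23.27, 32.43). ∠BWT = 54.1° gives WT at -78.00° from the x-axis; with |WT| = 8.9, T = (25.12, 23.72). Then |RT| = |T − R| = 34.55.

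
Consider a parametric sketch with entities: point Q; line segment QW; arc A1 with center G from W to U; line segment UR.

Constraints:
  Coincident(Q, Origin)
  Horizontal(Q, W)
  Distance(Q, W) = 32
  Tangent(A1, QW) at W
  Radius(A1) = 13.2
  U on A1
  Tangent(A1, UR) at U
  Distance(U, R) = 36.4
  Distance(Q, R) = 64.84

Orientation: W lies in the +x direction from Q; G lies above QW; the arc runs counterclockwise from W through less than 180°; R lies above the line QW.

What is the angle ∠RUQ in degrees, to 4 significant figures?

100.3°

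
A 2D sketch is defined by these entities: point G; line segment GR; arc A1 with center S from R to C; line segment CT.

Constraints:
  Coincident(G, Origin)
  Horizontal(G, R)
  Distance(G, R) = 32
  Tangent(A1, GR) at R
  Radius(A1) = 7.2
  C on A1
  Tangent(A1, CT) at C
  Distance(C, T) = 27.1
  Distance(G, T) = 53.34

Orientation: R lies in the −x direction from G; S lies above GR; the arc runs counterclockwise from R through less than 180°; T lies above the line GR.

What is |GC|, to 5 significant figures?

28.402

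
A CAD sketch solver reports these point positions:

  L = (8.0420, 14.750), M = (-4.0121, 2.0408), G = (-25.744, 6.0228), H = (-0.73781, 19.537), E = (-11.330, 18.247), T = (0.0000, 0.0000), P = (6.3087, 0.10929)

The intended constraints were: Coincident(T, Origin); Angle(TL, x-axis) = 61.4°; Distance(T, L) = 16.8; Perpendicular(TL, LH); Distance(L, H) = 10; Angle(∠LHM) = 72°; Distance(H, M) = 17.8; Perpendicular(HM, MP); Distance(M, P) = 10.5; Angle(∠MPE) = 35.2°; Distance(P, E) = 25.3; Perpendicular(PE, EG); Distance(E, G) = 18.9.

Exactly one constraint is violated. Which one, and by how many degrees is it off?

Perpendicular(PE, EG) — off by 3.90°.

T = (0.00, 0.00) ✓; TL at 61.40° ✓; |TL| = 16.80 ✓; ∠(TL, LH) = 90.00° ✓; |LH| = 10.00 ✓; ∠LHM = 72.00° ✓; |HM| = 17.80 ✓; ∠(HM, MP) = 90.00° ✓; |MP| = 10.50 ✓; ∠MPE = 35.20° ✓; |PE| = 25.30 ✓; ∠(PE, EG) = 86.10° ✗; |EG| = 18.90 ✓.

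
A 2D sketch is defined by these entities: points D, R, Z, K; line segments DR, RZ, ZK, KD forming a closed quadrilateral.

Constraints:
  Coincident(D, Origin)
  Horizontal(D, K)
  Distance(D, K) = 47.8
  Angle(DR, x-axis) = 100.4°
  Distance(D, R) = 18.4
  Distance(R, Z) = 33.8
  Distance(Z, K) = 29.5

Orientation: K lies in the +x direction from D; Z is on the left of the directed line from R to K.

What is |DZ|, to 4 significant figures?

38.17

D is at the origin; DK is horizontal with |DK| = 47.8 and K in +x, so K = (47.8, 0). DR runs at 100.4° with |DR| = 18.4, so R = (-3.322, 18.10). Z is determined by |RZ| = 33.8 and |ZK| = 29.5 together: it lies at the intersection of circle(R, 33.8) and circle(K, 29.5). With |RK| = 54.23, the foot of the radical line on RK is 29.62 from R and the perpendicular offset is √(33.8² − 29.62²) = 16.27. Taking the left-of-RK solution: Z = (30.04, 23.55).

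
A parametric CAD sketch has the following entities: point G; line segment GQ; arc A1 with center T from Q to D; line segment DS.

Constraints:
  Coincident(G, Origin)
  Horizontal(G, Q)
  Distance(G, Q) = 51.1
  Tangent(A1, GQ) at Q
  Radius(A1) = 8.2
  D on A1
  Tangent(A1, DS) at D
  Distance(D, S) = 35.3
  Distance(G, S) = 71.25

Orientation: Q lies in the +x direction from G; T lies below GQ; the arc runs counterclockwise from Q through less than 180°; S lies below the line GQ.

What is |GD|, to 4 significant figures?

44.83

Checks: |GQ| = 51.10 ✓; |TD| = 8.200 ✓; ∠(TD, DS) = 90.00° ✓; |DS| = 35.30 ✓; |GS| = 71.25 ✓.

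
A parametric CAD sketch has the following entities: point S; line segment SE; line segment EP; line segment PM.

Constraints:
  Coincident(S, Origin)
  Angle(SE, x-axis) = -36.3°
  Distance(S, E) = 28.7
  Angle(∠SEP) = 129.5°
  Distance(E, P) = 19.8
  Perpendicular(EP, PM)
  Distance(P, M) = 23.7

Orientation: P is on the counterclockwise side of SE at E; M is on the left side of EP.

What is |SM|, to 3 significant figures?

38.1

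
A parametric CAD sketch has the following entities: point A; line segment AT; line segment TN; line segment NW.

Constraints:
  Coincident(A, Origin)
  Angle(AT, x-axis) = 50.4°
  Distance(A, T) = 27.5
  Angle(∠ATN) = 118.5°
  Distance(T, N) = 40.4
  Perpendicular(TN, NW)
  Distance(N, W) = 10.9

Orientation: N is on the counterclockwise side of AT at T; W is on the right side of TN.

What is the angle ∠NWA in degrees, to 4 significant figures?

56.77°

∠ATN = 118.5°, so TN runs at 50.4° + (180° − 118.5°) = 111.9° from the x-axis; with |TN| = 40.4, N = T + 40.4·(cos 111.9°, sin 111.9°) = (2.460, 58.67). TN ⟂ NW; with |NW| = 10.9 on the right of TN, W = N + 10.9·(0.9278, 0.3730) = (12.57, 62.74). Then cos ∠NWA = WN·WA / (|WN||WA|), giving 56.77°.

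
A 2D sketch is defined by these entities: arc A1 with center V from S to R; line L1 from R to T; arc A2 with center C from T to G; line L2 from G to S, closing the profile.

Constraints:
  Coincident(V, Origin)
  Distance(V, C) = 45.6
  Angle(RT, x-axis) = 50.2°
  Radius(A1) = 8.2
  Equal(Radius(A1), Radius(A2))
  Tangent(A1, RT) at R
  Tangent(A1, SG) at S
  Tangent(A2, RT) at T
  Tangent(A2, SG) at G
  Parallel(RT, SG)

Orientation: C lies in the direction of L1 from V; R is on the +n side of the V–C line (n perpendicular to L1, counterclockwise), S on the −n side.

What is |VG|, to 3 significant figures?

46.3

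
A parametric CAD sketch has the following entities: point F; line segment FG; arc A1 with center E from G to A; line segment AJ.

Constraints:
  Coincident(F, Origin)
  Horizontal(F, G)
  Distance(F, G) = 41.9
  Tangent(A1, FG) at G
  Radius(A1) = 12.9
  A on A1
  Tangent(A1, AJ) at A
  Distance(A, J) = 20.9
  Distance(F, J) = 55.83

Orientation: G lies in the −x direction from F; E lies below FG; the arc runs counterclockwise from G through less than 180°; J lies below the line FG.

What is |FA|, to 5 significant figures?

56.366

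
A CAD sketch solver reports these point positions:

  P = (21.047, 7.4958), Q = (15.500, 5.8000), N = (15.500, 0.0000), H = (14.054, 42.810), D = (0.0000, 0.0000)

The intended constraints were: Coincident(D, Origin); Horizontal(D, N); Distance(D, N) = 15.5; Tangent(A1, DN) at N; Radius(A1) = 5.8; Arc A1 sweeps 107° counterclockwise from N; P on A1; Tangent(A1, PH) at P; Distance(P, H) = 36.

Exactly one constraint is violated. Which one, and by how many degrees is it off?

Tangent(A1, PH) at P — off by 5.80°.

D = (0.00, 0.00) ✓; D.y = 0.00, N.y = 0.00 ✓; |DN| = 15.50 ✓; ∠(QN, ND) = 90.00° ✓; |QN| = 5.800 ✓; bearing(Q→P) − bearing(Q→N) = 107.0° ✓; |QP| = 5.800 ✓; ∠(QP, PH) = 95.80° ✗; |PH| = 36.00 ✓.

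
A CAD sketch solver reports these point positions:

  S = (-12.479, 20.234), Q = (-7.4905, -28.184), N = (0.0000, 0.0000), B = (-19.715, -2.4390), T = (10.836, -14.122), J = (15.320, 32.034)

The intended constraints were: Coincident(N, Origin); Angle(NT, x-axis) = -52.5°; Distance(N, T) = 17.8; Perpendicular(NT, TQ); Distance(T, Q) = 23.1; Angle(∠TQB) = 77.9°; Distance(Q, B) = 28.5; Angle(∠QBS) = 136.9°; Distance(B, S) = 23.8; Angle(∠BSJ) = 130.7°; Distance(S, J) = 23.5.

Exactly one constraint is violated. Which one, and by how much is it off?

Distance(S, J) = 23.5 — off by 6.70.

N = (0.00, 0.00) ✓; NT at -52.50° ✓; |NT| = 17.80 ✓; ∠(NT, TQ) = 90.00° ✓; |TQ| = 23.10 ✓; ∠TQB = 77.90° ✓; |QB| = 28.50 ✓; ∠QBS = 136.9° ✓; |BS| = 23.80 ✓; ∠BSJ = 130.7° ✓; |SJ| = 30.20 ✗.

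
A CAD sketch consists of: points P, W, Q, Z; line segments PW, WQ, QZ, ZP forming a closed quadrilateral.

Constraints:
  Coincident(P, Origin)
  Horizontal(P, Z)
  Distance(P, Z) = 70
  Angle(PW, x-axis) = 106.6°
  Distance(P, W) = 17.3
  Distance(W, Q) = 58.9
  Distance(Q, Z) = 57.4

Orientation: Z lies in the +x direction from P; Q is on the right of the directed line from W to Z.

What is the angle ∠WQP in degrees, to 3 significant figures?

5.31°

Checks: |WQ| = 58.90 ✓; |QZ| = 57.40 ✓.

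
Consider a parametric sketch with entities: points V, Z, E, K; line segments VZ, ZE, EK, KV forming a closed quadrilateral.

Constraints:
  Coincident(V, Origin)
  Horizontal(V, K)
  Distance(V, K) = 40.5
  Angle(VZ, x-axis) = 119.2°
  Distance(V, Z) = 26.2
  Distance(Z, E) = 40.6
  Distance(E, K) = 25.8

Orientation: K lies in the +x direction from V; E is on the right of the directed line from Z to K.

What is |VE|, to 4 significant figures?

16.70

Checks: |ZE| = 40.60 ✓; |EK| = 25.80 ✓.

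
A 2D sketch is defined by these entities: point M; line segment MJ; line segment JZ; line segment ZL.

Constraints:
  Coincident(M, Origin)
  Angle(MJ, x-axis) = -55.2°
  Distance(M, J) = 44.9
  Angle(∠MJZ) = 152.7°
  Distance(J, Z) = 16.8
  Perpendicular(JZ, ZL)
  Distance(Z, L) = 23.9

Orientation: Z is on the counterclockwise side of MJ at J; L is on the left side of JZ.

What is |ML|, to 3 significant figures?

56.8

∠MJZ = 152.7°, so JZ runs at -55.2° + (180° − 152.7°) = -27.9° from the x-axis; with |JZ| = 16.8, Z = J + 16.8·(cos -27.9°, sin -27.9°) = (40.5, -44.7). JZ ⟂ ZL; with |ZL| = 23.9 on the left of JZ, L = Z + 23.9·(0.468, 0.884) = (51.7, -23.6). Then |ML| = |L − M| = 56.8.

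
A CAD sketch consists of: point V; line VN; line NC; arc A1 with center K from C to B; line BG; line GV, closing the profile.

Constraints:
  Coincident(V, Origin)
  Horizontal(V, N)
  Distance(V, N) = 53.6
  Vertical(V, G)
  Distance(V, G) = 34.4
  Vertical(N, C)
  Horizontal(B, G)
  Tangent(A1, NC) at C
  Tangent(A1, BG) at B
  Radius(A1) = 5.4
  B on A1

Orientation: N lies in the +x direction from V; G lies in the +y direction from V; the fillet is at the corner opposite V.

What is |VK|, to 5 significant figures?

56.252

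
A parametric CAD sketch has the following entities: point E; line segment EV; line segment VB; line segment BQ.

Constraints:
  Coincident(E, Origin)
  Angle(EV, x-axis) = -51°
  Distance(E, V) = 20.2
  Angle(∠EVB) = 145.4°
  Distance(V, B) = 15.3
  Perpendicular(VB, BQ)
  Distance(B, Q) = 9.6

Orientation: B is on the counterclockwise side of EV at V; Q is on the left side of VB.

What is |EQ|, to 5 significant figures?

31.982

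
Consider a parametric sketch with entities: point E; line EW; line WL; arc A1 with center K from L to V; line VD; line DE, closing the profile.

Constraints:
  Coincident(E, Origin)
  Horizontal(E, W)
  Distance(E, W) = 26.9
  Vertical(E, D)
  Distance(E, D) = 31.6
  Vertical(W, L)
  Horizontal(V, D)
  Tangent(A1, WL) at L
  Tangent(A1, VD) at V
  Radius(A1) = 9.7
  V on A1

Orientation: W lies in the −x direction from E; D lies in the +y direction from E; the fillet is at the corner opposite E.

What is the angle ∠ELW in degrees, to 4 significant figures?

50.85°

E is at the origin; E and W share the same y with |EW| = 26.9 and W on the −x side, so W = (-26.90, 0.000). ED is vertical with |ED| = 31.6 and D on the +y side, so D = (0.000, 31.60). The virtual corner opposite E is at (-26.90, 31.60). Tangency of A1 to WL means the radius KL is perpendicular to WL and tangency of A1 to VD means the radius KV is perpendicular to VD, with radius 9.7, so the center K sits 9.7 in from both sides at K = (-17.20, 21.90). That places the tangent points at L = (-26.90, 21.90) on WL and V = (-17.20, 31.60) on VD. Then cos ∠ELW = LE·LW / (|LE||LW|), giving 50.85°.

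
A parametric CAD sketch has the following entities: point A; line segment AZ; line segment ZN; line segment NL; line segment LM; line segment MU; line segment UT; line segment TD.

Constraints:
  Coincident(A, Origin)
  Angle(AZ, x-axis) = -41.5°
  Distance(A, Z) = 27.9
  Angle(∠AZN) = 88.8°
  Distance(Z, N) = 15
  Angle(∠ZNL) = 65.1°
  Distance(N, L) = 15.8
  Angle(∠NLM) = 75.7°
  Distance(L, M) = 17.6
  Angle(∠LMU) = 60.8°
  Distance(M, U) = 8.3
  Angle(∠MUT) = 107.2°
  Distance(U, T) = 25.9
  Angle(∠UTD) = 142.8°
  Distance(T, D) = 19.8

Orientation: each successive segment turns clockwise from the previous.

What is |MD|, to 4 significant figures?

44.31

∠MUT = 107.2° gives UT at 176.1° from the x-axis; with |UT| = 25.9, T = (-6.701, -18.41). ∠UTD = 142.8° gives TD at 138.9° from the x-axis; with |TD| = 19.8, D = (-21.62, -5.389). Then |MD| = |D − M| = 44.31.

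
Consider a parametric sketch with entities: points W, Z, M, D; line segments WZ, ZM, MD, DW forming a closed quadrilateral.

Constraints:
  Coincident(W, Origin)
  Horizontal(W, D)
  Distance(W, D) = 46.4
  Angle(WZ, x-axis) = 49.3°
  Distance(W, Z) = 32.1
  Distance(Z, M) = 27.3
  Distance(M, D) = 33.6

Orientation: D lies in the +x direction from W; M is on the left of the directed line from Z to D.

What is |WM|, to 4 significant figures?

57.46

W is at the origin; WD is horizontal with |WD| = 46.4 and D in +x, so D = (46.4, 0). WZ runs at 49.3° with |WZ| = 32.1, so Z = (20.93, 24.34). M is determined by |ZM| = 27.3 and |MD| = 33.6 together: it lies at the intersection of circle(Z, 27.3) and circle(D, 33.6). With |ZD| = 35.23, the foot of the radical line on ZD is 12.17 from Z and the perpendicular offset is √(27.3² − 12.17²) = 24.44. Taking the left-of-ZD solution: M = (46.61, 33.60).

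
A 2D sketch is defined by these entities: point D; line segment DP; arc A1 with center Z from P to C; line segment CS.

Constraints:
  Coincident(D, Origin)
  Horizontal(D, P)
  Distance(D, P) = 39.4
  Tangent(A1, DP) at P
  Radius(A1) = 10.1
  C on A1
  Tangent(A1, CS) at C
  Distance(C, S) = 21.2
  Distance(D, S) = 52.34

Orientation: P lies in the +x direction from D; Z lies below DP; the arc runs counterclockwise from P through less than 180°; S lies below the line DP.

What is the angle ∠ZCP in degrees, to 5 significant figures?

31.341°

D is at the origin; D and P share the same y with |DP| = 39.4 and P on the +x side, so P = (39.400, 0.0000). A1 meets DP tangentially, so ZP is at right angles to DP, so Z = P + (0, -10.1) = (39.400, -10.100). Since ZC ⟂ CS (tangency), |ZS| = √(10.1² + 21.2²) = 23.483 regardless of where C sits on A1. So S lies on both circle(D, 52.34) and circle(Z, 23.483); the below-DP intersection is S = (40.156, -33.571). C is the foot of the tangent from S: C = (30.426, -14.735).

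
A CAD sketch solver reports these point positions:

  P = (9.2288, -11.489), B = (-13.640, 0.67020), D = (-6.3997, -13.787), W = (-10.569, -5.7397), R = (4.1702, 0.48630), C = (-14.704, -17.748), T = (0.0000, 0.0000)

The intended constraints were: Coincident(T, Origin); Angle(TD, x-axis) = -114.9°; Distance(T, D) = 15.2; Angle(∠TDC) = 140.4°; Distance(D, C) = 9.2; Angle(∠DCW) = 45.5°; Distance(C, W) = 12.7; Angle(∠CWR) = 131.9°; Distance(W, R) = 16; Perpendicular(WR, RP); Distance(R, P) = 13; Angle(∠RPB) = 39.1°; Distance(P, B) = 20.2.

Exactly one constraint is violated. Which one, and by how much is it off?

Distance(P, B) = 20.2 — off by 5.70.

T = (0.00, 0.00) ✓; TD at -114.9° ✓; |TD| = 15.20 ✓; ∠TDC = 140.4° ✓; |DC| = 9.201 ✓; ∠DCW = 45.50° ✓; |CW| = 12.70 ✓; ∠CWR = 131.9° ✓; |WR| = 16.00 ✓; ∠(WR, RP) = 90.00° ✓; |RP| = 13.00 ✓; ∠RPB = 39.10° ✓; |PB| = 25.90 ✗.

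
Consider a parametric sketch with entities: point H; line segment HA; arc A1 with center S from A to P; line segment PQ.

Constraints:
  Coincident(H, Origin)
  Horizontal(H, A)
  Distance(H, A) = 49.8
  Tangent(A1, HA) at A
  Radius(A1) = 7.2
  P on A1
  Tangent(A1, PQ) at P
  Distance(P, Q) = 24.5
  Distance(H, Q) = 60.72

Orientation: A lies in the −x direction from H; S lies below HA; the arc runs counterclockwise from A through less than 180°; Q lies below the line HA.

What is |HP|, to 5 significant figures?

57.493

Checks: |SP| = 7.200 ✓; ∠(SP, PQ) = 90.00° ✓; |PQ| = 24.50 ✓; |HQ| = 60.72 ✓.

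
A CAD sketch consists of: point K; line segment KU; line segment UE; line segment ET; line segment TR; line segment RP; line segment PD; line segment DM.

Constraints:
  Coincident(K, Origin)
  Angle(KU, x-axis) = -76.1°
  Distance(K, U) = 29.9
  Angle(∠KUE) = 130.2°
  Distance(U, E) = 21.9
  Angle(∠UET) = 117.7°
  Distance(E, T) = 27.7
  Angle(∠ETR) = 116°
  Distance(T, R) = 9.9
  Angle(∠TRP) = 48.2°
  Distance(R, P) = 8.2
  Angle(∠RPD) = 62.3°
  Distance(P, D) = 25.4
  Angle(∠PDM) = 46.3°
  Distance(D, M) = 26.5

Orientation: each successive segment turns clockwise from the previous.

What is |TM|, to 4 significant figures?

21.17

K is at the origin; KU runs at -76.1° with length 29.9, so U = (7.183, -29.02). ∠KUE = 130.2° gives UE at -125.9° from the x-axis; with |UE| = 21.9, E = (-5.659, -46.76). ∠UET = 117.7° gives ET at 171.8° from the x-axis; with |ET| = 27.7, T = (-33.08, -42.81). ∠ETR = 116.0° gives TR at 107.8° from the x-axis; with |TR| = 9.9, R = (-36.10, -33.39). ∠TRP = 48.2° gives RP at -24.00° from the x-axis; with |RP| = 8.2, P = (-28.61, -36.72). ∠RPD = 62.3° gives PD at -141.7° from the x-axis; with |PD| = 25.4, D = (-48.54, -52.47). ∠PDM = 46.3° gives DM at 84.60° from the x-axis; with |DM| = 26.5, M = (-46.05, -26.08). Then |TM| = |M − T| = 21.17.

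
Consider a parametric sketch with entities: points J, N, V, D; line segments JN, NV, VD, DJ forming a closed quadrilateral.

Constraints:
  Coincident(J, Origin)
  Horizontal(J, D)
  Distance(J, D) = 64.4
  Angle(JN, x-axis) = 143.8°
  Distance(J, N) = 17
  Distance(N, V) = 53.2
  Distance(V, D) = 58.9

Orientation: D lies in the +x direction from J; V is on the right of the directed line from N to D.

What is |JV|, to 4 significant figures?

37.61

J is at the origin; J and D share the same y with |JD| = 64.4 and D in +x, so D = (64.4, 0). JN runs at 143.8° with |JN| = 17.0, so N = (-13.72, 10.04). V is determined by |NV| = 53.2 and |VD| = 58.9 together: it lies at the intersection of circle(N, 53.2) and circle(D, 58.9). With |ND| = 78.76, the foot of the radical line on ND is 35.32 from N and the perpendicular offset is √(53.2² − 35.32²) = 39.78. Taking the right-of-ND solution: V = (16.25, -33.92).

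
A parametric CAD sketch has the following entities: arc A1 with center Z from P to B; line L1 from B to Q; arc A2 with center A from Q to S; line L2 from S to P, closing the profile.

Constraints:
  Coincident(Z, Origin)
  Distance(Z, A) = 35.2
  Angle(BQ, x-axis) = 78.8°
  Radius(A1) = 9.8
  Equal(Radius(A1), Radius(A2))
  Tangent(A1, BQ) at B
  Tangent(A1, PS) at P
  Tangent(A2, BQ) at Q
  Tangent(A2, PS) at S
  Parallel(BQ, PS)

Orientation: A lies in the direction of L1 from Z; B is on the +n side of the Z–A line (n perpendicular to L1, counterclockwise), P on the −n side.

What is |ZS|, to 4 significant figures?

36.54

The slot axis is L1's direction at 78.8°, so u = (cos 78.8°, sin 78.8°) = (0.1942, 0.9810) and n = (−sin 78.8°, cos 78.8°) = (-0.9810, 0.1942). Z is at the origin and A lies 35.2 along u from Z, so A = 35.2·u = (6.837, 34.53). Tangency of A1 to both parallel lines with radius 9.8 puts B and P at Z ± 9.8·n: B = (-9.613, 1.903), P = (9.613, -1.903). Equal radii place Q and S the same way about A: Q = A + 9.8·n = (-2.776, 36.43), S = A − 9.8·n = (16.45, 32.63). Then |ZS| = |S − Z| = 36.54.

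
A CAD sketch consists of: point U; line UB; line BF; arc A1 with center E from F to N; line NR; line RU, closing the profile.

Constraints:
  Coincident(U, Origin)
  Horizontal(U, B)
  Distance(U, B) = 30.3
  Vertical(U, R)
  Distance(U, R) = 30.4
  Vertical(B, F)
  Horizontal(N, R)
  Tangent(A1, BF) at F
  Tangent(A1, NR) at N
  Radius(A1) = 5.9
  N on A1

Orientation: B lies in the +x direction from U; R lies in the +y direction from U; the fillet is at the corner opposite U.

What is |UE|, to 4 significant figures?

34.58

U is at the origin; U and B share the same y with |UB| = 30.3 and B on the +x side, so B = (30.30, 0.000). UR is vertical with |UR| = 30.4 and R on the +y side, so R = (0.000, 30.40). The virtual corner opposite U is at (30.30, 30.40). A1 meets BF tangentially, so EF is at right angles to BF and tangency of A1 to NR means the radius EN is perpendicular to NR, with radius 5.9, so the center E sits 5.9 in from both sides at E = (24.40, 24.50). Then |UE| = |E − U| = 34.58.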